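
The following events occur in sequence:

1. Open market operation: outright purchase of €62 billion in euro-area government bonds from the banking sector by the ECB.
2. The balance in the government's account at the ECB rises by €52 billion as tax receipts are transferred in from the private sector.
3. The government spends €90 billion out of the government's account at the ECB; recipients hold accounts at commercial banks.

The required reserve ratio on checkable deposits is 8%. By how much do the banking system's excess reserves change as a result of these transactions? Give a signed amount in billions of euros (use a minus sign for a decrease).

OMO purchase (from banks) €62 billion: reserves +€62B, deposits 0.
Government account inflow €52 billion: reserves −€52B, deposits −€52B.
Government spending €90 billion: reserves +€90B, deposits +€90B.
Totals: Δreserves = +€100B, Δdeposits = +€38B.
Δrequired reserves = 8% × +€38B = +€3.04B.
Δexcess reserves = Δreserves − Δrequired = +€100B − (+€3.04B) = +€96.96 billion.

+€96.96 billion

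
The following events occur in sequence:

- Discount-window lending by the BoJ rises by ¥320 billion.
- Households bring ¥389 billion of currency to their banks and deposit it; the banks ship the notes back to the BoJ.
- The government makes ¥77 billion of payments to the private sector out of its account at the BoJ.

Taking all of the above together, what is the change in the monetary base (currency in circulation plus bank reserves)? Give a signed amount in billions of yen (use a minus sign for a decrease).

BoJ balance sheet:
  Assets:      Loans to banks +¥320B
  Liabilities: Bank reserves +¥786B, Currency in circulation −¥389B, Government deposits −¥77B
Commercial banking system:
  Assets:      Reserves at CB +¥786B
  Liabilities: Checkable deposits +¥466B, Borrowings from CB +¥320B
Monetary base = currency + reserves: −¥389B + (+¥786B) = +¥397 billion.

+¥397 billion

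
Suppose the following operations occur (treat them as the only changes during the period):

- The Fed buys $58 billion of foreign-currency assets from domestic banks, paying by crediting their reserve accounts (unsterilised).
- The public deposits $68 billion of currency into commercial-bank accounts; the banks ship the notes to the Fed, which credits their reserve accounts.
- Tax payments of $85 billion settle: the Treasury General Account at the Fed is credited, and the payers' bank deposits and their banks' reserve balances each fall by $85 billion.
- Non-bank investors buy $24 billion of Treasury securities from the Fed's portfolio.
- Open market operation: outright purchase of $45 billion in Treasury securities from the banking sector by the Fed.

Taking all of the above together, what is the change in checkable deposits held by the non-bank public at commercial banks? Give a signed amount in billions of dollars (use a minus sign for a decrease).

FX purchase $58 billion: the counterparty is a bank, so public deposits are unchanged → 0.
Currency deposit $68 billion: non-bank counterparties' bank balances rise → +$68B.
Government account inflow $85 billion: non-bank counterparties' bank balances fall → −$85B.
Asset sale (to non-banks) $24 billion: non-bank counterparties' bank balances fall → −$24B.
OMO purchase (from banks) $45 billion: the counterparty is a bank, so public deposits are unchanged → 0.
Net: 0 + 68 − 85 − 24 + 0 = -$41 billion.

-$41 billion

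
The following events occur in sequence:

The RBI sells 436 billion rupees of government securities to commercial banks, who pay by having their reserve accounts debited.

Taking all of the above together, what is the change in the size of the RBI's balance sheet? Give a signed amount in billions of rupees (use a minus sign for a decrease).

-436 billion

RBI balance sheet:
  Assets:      Securities −436B
  Liabilities: Bank reserves −436B
Commercial banking system:
  Assets:      Reserves at CB −436B, Securities +436B
  Liabilities: no change
Change in total RBI assets = -436 billion.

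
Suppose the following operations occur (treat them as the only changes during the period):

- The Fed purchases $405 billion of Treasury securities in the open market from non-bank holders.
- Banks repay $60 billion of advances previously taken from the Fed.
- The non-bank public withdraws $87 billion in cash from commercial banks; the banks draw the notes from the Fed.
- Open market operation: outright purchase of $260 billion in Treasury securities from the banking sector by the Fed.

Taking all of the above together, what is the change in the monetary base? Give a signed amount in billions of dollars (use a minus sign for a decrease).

Fed balance sheet:
  Assets:      Securities +$665B, Loans to banks −$60B
  Liabilities: Bank reserves +$518B, Currency in circulation +$87B
Monetary base = currency + reserves: +$87B + (+$518B) = +$605 billion.

+$605 billion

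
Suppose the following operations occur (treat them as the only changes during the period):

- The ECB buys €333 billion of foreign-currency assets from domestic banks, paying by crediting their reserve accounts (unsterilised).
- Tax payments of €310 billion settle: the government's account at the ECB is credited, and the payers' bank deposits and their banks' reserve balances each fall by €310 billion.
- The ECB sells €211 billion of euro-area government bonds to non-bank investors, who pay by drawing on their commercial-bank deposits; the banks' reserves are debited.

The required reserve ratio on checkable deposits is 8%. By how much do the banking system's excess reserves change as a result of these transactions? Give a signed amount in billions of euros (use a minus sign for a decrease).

FX purchase €333 billion: reserves +€333B, deposits 0.
Government account inflow €310 billion: reserves −€310B, deposits −€310B.
Asset sale (to non-banks) €211 billion: reserves −€211B, deposits −€211B.
Totals: Δreserves = −€188B, Δdeposits = −€521B.
Δrequired reserves = 8% × −€521B = −€41.68B.
Δexcess reserves = Δreserves − Δrequired = −€188B − (−€41.68B) = -€146.32 billion.

-€146.32 billion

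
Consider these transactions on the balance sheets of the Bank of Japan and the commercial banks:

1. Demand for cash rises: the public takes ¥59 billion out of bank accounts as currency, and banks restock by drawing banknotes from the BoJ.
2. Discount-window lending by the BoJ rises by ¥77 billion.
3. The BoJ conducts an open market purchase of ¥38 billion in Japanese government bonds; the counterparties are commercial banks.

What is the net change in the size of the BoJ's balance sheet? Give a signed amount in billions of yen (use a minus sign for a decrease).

+¥115 billion

Currency withdrawal ¥59 billion: only the composition of liabilities changes → 0.
Discount-window loan ¥77 billion: a BoJ asset is acquired → +¥77B.
OMO purchase (from banks) ¥38 billion: a BoJ asset is acquired → +¥38B.
Net: 0 + 77 + 38 = +¥115 billion.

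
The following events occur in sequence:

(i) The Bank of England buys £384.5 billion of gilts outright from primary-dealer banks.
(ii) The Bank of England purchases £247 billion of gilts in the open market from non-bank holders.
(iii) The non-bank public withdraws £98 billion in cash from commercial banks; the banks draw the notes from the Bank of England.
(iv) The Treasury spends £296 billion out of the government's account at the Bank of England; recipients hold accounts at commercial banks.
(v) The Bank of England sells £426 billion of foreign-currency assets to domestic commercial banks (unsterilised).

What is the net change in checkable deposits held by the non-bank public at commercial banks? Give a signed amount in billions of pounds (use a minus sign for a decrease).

Bank of England balance sheet:
  Assets:      Securities +£631.5B, Foreign assets −£426B
  Liabilities: Bank reserves +£403.5B, Currency in circulation +£98B, Government deposits −£296B
Commercial banking system:
  Assets:      Reserves at CB +£403.5B, Securities −£384.5B, Foreign assets +£426B
  Liabilities: Checkable deposits +£445B
So the change in checkable deposits held by the non-bank public at commercial banks is +£445 billion.

+£445 billion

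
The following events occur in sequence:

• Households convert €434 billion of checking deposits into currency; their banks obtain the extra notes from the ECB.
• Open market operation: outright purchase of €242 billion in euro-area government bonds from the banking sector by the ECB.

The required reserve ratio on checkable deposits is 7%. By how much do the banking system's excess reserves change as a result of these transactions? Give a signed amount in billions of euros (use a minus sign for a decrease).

-€161.62 billion

Currency withdrawal €434 billion: reserves −€434B, deposits −€434B.
OMO purchase (from banks) €242 billion: reserves +€242B, deposits 0.
Totals: Δreserves = −€192B, Δdeposits = −€434B.
Δrequired reserves = 7% × −€434B = −€30.38B.
Δexcess reserves = Δreserves − Δrequired = −€192B − (−€30.38B) = -€161.62 billion.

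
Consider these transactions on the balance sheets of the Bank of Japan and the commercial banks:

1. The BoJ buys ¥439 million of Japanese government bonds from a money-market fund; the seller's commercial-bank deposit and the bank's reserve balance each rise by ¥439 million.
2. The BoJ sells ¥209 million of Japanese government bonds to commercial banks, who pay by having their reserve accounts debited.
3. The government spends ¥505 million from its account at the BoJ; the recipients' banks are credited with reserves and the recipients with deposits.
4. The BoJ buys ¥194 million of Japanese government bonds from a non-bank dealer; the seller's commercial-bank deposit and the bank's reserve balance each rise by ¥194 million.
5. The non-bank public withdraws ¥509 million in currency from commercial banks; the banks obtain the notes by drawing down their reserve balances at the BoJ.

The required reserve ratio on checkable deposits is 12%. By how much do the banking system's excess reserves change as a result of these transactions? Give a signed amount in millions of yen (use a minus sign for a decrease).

+¥344.52 million

Asset purchase (from non-banks) ¥439 million: reserves +¥439M, deposits +¥439M.
OMO sale (to banks) ¥209 million: reserves −¥209M, deposits 0.
Government spending ¥505 million: reserves +¥505M, deposits +¥505M.
Asset purchase (from non-banks) ¥194 million: reserves +¥194M, deposits +¥194M.
Currency withdrawal ¥509 million: reserves −¥509M, deposits −¥509M.
Totals: Δreserves = +¥420M, Δdeposits = +¥629M.
Δrequired reserves = 12% × +¥629M = +¥75.48M.
Δexcess reserves = Δreserves − Δrequired = +¥420M − (+¥75.48M) = +¥344.52 million.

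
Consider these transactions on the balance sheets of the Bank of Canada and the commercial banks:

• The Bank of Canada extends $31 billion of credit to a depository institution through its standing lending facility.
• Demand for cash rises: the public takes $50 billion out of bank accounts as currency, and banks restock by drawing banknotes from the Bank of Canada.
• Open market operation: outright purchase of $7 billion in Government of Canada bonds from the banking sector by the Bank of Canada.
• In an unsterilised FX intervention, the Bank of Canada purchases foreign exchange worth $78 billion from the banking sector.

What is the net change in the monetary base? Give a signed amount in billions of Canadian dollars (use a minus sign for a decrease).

Discount-window loan $31 billion: Bank of Canada balance sheet expands → +$31B.
Currency withdrawal $50 billion: just a shift between currency and reserves — both are base money → 0.
OMO purchase (from banks) $7 billion: Bank of Canada balance sheet expands → +$7B.
FX purchase $78 billion: Bank of Canada balance sheet expands → +$78B.
Net: 31 + 0 + 7 + 78 = +$116 billion.

+$116 billion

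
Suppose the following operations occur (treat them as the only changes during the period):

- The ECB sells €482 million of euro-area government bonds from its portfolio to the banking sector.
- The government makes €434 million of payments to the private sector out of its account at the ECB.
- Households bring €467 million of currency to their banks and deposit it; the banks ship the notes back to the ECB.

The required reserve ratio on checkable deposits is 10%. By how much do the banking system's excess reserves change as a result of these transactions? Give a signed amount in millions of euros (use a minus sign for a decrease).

+€328.9 million

OMO sale (to banks) €482 million: reserves −€482M, deposits 0.
Government spending €434 million: reserves +€434M, deposits +€434M.
Currency deposit €467 million: reserves +€467M, deposits +€467M.
Totals: Δreserves = +€419M, Δdeposits = +€901M.
Δrequired reserves = 10% × +€901M = +€90.1M.
Δexcess reserves = Δreserves − Δrequired = +€419M − (+€90.1M) = +€328.9 million.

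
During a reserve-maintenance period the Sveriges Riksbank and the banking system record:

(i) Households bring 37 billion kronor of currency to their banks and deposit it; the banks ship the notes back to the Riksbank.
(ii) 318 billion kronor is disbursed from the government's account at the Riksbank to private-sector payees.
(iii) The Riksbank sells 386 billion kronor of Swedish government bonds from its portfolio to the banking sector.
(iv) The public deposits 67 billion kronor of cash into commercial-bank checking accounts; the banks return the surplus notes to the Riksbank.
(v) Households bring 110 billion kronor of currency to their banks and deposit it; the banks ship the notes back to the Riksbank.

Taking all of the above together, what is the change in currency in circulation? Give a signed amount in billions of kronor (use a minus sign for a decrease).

-214 billion

Currency deposit 37 billion kronor: notes return to the central bank → −37B.
Government spending 318 billion kronor: no currency enters or leaves circulation → 0.
OMO sale (to banks) 386 billion kronor: no currency enters or leaves circulation → 0.
Currency deposit 67 billion kronor: notes return to the central bank → −67B.
Currency deposit 110 billion kronor: notes return to the central bank → −110B.
Net: −37 + 0 + 0 − 67 − 110 = -214 billion.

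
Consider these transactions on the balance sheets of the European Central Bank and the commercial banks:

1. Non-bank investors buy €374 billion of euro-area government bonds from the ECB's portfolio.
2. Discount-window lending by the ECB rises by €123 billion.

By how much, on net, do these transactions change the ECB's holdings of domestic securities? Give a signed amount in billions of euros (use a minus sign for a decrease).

ECB balance sheet:
  Assets:      Securities −€374B, Loans to banks +€123B
  Liabilities: Bank reserves −€251B
So the change in the ECB's holdings of domestic securities is -€374 billion.

-€374 billion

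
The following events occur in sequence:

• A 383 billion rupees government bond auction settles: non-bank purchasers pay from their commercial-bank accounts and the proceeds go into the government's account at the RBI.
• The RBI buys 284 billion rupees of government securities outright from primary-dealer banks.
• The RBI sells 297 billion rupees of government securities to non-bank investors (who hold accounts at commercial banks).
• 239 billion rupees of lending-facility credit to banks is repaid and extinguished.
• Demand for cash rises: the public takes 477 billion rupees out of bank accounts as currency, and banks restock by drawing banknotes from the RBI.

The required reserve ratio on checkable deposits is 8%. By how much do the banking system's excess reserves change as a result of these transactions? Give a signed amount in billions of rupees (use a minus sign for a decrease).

-1019.44 billion

Government account inflow 383 billion rupees: reserves −383B, deposits −383B.
OMO purchase (from banks) 284 billion rupees: reserves +284B, deposits 0.
Asset sale (to non-banks) 297 billion rupees: reserves −297B, deposits −297B.
Discount-window repayment 239 billion rupees: reserves −239B, deposits 0.
Currency withdrawal 477 billion rupees: reserves −477B, deposits −477B.
Totals: Δreserves = −1112B, Δdeposits = −1157B.
Δrequired reserves = 8% × −1157B = −92.56B.
Δexcess reserves = Δreserves − Δrequired = −1112B − (−92.56B) = -1019.44 billion.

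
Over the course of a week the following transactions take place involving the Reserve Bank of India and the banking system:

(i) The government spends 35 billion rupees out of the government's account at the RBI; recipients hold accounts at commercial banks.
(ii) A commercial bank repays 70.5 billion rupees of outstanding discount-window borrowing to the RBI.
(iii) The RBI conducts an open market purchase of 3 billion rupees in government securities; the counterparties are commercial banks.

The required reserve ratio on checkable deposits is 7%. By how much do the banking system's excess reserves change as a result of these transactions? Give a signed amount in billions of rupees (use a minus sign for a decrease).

-34.95 billion

Government spending 35 billion rupees: reserves +35B, deposits +35B.
Discount-window repayment 70.5 billion rupees: reserves −70.5B, deposits 0.
OMO purchase (from banks) 3 billion rupees: reserves +3B, deposits 0.
Totals: Δreserves = −32.5B, Δdeposits = +35B.
Δrequired reserves = 7% × +35B = +2.45B.
Δexcess reserves = Δreserves − Δrequired = −32.5B − (+2.45B) = -34.95 billion.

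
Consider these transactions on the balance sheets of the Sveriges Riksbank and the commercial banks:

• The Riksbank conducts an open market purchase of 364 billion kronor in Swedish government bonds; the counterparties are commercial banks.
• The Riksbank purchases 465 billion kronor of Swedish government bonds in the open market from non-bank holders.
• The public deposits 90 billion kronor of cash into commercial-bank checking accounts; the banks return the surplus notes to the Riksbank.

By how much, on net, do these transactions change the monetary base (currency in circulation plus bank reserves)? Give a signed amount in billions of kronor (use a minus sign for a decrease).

+829 billion

OMO purchase (from banks) 364 billion kronor: Riksbank balance sheet expands → +364B.
Asset purchase (from non-banks) 465 billion kronor: Riksbank balance sheet expands → +465B.
Currency deposit 90 billion kronor: just a shift between currency and reserves — both are base money → 0.
Net: 364 + 465 + 0 = +829 billion.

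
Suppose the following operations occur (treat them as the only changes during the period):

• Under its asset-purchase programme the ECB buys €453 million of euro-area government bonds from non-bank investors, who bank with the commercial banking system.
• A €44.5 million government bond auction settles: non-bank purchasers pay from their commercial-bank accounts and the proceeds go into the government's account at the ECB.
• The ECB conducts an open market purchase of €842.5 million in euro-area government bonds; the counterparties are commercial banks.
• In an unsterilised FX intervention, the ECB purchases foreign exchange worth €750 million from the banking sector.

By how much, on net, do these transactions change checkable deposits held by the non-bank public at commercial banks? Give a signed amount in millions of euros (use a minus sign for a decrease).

Asset purchase (from non-banks) €453 million: non-bank counterparties' bank balances rise → +€453M.
Government account inflow €44.5 million: non-bank counterparties' bank balances fall → −€44.5M.
OMO purchase (from banks) €842.5 million: the counterparty is a bank, so public deposits are unchanged → 0.
FX purchase €750 million: the counterparty is a bank, so public deposits are unchanged → 0.
Net: 453 − 44.5 + 0 + 0 = +€408.5 million.

+€408.5 million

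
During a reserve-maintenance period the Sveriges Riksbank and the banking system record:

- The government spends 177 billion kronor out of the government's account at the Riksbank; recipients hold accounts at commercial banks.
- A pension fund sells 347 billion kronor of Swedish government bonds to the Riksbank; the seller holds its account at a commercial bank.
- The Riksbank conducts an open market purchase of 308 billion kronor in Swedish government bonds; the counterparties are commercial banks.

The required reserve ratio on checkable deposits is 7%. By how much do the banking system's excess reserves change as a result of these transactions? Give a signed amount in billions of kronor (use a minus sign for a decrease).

Government spending 177 billion kronor: reserves +177B, deposits +177B.
Asset purchase (from non-banks) 347 billion kronor: reserves +347B, deposits +347B.
OMO purchase (from banks) 308 billion kronor: reserves +308B, deposits 0.
Totals: Δreserves = +832B, Δdeposits = +524B.
Δrequired reserves = 7% × +524B = +36.68B.
Δexcess reserves = Δreserves − Δrequired = +832B − (+36.68B) = +795.32 billion.

+795.32 billion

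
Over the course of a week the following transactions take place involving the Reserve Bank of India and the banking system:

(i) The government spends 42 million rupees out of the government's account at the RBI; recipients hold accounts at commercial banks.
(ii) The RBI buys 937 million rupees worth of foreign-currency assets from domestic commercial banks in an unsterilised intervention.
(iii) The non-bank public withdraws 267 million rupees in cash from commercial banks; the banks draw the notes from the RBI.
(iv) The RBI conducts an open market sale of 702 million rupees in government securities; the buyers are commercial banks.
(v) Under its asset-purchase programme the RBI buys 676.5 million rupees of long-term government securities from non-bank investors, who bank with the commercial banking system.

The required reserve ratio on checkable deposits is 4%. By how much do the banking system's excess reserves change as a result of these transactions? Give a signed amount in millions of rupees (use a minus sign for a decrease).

Government spending 42 million rupees: reserves +42M, deposits +42M.
FX purchase 937 million rupees: reserves +937M, deposits 0.
Currency withdrawal 267 million rupees: reserves −267M, deposits −267M.
OMO sale (to banks) 702 million rupees: reserves −702M, deposits 0.
Asset purchase (from non-banks) 676.5 million rupees: reserves +676.5M, deposits +676.5M.
Totals: Δreserves = +686.5M, Δdeposits = +451.5M.
Δrequired reserves = 4% × +451.5M = +18.06M.
Δexcess reserves = Δreserves − Δrequired = +686.5M − (+18.06M) = +668.44 million.

+668.44 million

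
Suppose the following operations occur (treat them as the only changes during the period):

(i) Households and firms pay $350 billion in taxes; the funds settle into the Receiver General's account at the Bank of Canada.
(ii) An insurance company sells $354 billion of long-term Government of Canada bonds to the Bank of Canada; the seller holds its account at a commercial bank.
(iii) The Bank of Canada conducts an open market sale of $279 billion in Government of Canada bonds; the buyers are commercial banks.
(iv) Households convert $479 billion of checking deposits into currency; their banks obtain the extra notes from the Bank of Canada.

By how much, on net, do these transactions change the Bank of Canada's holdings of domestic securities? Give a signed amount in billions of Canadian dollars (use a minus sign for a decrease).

+$75 billion

Government account inflow $350 billion: the Bank of Canada's securities portfolio is untouched → 0.
Asset purchase (from non-banks) $354 billion: securities added to the Bank of Canada's portfolio → +$354B.
OMO sale (to banks) $279 billion: securities removed from the Bank of Canada's portfolio → −$279B.
Currency withdrawal $479 billion: the Bank of Canada's securities portfolio is untouched → 0.
Net: 0 + 354 − 279 + 0 = +$75 billion.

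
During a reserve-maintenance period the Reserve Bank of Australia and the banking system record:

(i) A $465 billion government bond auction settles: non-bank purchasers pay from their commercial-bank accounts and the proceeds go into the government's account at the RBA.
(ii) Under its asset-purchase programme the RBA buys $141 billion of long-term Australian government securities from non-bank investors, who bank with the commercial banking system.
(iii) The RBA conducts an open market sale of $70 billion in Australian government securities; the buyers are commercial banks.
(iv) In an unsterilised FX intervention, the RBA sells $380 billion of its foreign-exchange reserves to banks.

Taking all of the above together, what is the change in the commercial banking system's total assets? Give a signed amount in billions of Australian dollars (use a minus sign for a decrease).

Government account inflow $465 billion: bank balance sheets shrink → −$465B.
Asset purchase (from non-banks) $141 billion: bank balance sheets expand → +$141B.
OMO sale (to banks) $70 billion: just an asset swap on bank balance sheets → 0.
FX sale $380 billion: just an asset swap on bank balance sheets → 0.
Net: −465 + 141 + 0 + 0 = -$324 billion.

-$324 billion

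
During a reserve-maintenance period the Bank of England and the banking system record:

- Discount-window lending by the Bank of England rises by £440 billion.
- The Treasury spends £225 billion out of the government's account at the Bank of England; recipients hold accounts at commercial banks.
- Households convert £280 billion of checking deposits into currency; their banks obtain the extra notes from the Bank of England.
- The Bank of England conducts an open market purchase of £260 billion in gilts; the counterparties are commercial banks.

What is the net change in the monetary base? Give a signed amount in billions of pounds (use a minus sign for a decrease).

Discount-window loan £440 billion: Bank of England balance sheet expands → +£440B.
Government spending £225 billion: a non-base liability converts back to reserves → +£225B.
Currency withdrawal £280 billion: just a shift between currency and reserves — both are base money → 0.
OMO purchase (from banks) £260 billion: Bank of England balance sheet expands → +£260B.
Net: 440 + 225 + 0 + 260 = +£925 billion.

+£925 billion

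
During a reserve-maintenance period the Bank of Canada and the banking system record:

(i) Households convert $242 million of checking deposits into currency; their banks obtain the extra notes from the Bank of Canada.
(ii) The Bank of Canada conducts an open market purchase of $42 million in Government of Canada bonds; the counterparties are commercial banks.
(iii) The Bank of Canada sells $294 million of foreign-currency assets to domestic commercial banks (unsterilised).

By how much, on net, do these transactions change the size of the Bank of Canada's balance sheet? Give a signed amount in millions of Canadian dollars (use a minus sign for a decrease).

-$252 million

Currency withdrawal $242 million: only the composition of liabilities changes → 0.
OMO purchase (from banks) $42 million: a Bank of Canada asset is acquired → +$42M.
FX sale $294 million: a Bank of Canada asset is shed → −$294M.
Net: 0 + 42 − 294 = -$252 million.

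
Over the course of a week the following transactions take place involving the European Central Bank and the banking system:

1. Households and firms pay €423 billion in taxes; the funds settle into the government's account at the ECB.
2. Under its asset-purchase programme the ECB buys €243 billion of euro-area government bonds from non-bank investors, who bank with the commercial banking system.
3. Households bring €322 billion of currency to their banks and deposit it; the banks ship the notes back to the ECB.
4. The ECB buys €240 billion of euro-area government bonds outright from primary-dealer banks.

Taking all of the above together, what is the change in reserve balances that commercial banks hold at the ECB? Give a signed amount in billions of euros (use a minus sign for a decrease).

+€382 billion

Government account inflow €423 billion: funds move from bank reserves into the government account → −€423B.
Asset purchase (from non-banks) €243 billion: the ECB pays by crediting reserve accounts → +€243B.
Currency deposit €322 billion: returned notes are swapped for reserve credit → +€322B.
OMO purchase (from banks) €240 billion: the ECB pays by crediting reserve accounts → +€240B.
Net: −423 + 243 + 322 + 240 = +€382 billion.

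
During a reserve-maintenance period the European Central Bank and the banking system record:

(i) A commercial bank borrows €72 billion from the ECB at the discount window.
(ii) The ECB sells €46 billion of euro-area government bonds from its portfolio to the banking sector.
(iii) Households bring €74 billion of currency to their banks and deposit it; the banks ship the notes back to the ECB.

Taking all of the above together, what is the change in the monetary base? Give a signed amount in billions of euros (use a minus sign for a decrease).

+€26 billion

Discount-window loan €72 billion: ECB balance sheet expands → +€72B.
OMO sale (to banks) €46 billion: ECB balance sheet contracts → −€46B.
Currency deposit €74 billion: just a shift between currency and reserves — both are base money → 0.
Net: 72 − 46 + 0 = +€26 billion.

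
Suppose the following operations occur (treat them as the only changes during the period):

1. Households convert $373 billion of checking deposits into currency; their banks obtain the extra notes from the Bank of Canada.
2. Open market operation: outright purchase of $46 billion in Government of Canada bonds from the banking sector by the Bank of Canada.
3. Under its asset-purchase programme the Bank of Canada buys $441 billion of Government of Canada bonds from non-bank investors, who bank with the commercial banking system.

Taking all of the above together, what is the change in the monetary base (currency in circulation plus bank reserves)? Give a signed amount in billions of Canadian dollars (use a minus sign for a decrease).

+$487 billion

Currency withdrawal $373 billion: just a shift between currency and reserves — both are base money → 0.
OMO purchase (from banks) $46 billion: Bank of Canada balance sheet expands → +$46B.
Asset purchase (from non-banks) $441 billion: Bank of Canada balance sheet expands → +$441B.
Net: 0 + 46 + 441 = +$487 billion.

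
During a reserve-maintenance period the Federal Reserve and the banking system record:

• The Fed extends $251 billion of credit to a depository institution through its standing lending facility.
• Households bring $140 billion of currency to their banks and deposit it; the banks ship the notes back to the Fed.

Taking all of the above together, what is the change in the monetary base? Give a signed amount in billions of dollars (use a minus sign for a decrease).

Fed balance sheet:
  Assets:      Loans to banks +$251B
  Liabilities: Bank reserves +$391B, Currency in circulation −$140B
Monetary base = currency + reserves: −$140B + (+$391B) = +$251 billion.

+$251 billion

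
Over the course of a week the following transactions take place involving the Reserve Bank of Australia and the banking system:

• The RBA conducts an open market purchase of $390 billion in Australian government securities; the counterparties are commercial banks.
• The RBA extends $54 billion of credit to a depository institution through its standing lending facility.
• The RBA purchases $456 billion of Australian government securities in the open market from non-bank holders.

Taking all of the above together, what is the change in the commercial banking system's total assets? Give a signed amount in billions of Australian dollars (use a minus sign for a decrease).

OMO purchase (from banks) $390 billion: just an asset swap on bank balance sheets → 0.
Discount-window loan $54 billion: bank balance sheets expand → +$54B.
Asset purchase (from non-banks) $456 billion: bank balance sheets expand → +$456B.
Net: 0 + 54 + 456 = +$510 billion.

+$510 billion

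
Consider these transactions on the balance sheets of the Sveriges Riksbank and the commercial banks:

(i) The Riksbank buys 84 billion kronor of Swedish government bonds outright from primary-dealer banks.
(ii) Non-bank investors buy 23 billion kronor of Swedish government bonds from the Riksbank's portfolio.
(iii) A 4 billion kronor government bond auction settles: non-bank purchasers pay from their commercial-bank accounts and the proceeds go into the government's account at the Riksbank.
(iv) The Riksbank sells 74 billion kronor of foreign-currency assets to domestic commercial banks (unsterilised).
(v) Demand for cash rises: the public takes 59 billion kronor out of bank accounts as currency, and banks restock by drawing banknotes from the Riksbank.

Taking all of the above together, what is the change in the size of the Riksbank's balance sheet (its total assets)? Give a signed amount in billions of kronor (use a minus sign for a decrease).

OMO purchase (from banks) 84 billion kronor: a Riksbank asset is acquired → +84B.
Asset sale (to non-banks) 23 billion kronor: a Riksbank asset is shed → −23B.
Government account inflow 4 billion kronor: only the composition of liabilities changes → 0.
FX sale 74 billion kronor: a Riksbank asset is shed → −74B.
Currency withdrawal 59 billion kronor: only the composition of liabilities changes → 0.
Net: 84 − 23 + 0 − 74 + 0 = -13 billion.

-13 billion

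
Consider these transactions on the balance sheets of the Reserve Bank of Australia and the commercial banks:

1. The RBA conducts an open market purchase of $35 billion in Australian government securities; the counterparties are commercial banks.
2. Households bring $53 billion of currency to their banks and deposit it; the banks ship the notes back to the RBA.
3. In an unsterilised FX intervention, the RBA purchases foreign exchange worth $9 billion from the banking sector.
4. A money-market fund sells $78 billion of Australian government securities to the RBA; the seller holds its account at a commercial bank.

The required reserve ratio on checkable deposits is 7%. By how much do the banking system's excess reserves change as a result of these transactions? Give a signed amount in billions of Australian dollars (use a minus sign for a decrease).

OMO purchase (from banks) $35 billion: reserves +$35B, deposits 0.
Currency deposit $53 billion: reserves +$53B, deposits +$53B.
FX purchase $9 billion: reserves +$9B, deposits 0.
Asset purchase (from non-banks) $78 billion: reserves +$78B, deposits +$78B.
Totals: Δreserves = +$175B, Δdeposits = +$131B.
Δrequired reserves = 7% × +$131B = +$9.17B.
Δexcess reserves = Δreserves − Δrequired = +$175B − (+$9.17B) = +$165.83 billion.

+$165.83 billion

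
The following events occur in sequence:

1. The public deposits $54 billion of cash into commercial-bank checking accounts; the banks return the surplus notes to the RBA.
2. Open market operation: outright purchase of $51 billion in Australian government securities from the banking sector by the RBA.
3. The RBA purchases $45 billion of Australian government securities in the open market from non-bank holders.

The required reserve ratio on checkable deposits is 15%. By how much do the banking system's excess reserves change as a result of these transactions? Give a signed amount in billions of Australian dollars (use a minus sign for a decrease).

+$135.15 billion

Currency deposit $54 billion: reserves +$54B, deposits +$54B.
OMO purchase (from banks) $51 billion: reserves +$51B, deposits 0.
Asset purchase (from non-banks) $45 billion: reserves +$45B, deposits +$45B.
Totals: Δreserves = +$150B, Δdeposits = +$99B.
Δrequired reserves = 15% × +$99B = +$14.85B.
Δexcess reserves = Δreserves − Δrequired = +$150B − (+$14.85B) = +$135.15 billion.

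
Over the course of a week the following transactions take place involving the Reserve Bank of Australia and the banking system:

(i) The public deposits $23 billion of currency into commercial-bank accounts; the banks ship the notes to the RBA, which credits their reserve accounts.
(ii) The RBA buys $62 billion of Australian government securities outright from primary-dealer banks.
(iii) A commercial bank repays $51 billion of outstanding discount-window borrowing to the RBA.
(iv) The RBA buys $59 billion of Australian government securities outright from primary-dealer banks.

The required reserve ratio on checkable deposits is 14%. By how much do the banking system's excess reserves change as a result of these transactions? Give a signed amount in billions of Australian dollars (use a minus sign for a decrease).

+$89.78 billion

Currency deposit $23 billion: reserves +$23B, deposits +$23B.
OMO purchase (from banks) $62 billion: reserves +$62B, deposits 0.
Discount-window repayment $51 billion: reserves −$51B, deposits 0.
OMO purchase (from banks) $59 billion: reserves +$59B, deposits 0.
Totals: Δreserves = +$93B, Δdeposits = +$23B.
Δrequired reserves = 14% × +$23B = +$3.22B.
Δexcess reserves = Δreserves − Δrequired = +$93B − (+$3.22B) = +$89.78 billion.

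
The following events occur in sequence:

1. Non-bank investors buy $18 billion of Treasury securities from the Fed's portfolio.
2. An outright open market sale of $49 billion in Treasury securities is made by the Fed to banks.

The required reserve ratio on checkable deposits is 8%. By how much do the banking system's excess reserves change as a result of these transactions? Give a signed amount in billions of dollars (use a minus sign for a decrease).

-$65.56 billion

Asset sale (to non-banks) $18 billion: reserves −$18B, deposits −$18B.
OMO sale (to banks) $49 billion: reserves −$49B, deposits 0.
Totals: Δreserves = −$67B, Δdeposits = −$18B.
Δrequired reserves = 8% × −$18B = −$1.44B.
Δexcess reserves = Δreserves − Δrequired = −$67B − (−$1.44B) = -$65.56 billion.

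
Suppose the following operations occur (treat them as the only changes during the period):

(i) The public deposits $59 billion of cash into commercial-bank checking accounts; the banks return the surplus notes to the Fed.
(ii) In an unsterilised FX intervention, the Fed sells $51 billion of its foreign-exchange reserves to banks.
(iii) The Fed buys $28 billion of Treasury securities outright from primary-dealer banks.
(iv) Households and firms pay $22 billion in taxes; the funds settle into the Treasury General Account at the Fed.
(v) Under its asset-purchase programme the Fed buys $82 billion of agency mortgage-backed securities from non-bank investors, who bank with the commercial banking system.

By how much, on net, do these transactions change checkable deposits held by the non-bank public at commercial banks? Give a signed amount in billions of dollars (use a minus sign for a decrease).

Fed balance sheet:
  Assets:      Securities +$110B, Foreign assets −$51B
  Liabilities: Bank reserves +$96B, Currency in circulation −$59B, Government deposits +$22B
Commercial banking system:
  Assets:      Reserves at CB +$96B, Securities −$28B, Foreign assets +$51B
  Liabilities: Checkable deposits +$119B
So the change in checkable deposits held by the non-bank public at commercial banks is +$119 billion.

+$119 billion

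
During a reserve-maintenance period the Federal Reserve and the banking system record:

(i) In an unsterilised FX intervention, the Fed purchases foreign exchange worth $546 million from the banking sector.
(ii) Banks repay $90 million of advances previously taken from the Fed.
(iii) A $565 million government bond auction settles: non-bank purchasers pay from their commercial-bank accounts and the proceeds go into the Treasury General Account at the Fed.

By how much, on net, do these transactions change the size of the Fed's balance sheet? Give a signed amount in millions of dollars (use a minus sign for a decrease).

+$456 million

Fed balance sheet:
  Assets:      Loans to banks −$90M, Foreign assets +$546M
  Liabilities: Bank reserves −$109M, Government deposits +$565M
Commercial banking system:
  Assets:      Reserves at CB −$109M, Foreign assets −$546M
  Liabilities: Checkable deposits −$565M, Borrowings from CB −$90M
Change in total Fed assets = +$456 million.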